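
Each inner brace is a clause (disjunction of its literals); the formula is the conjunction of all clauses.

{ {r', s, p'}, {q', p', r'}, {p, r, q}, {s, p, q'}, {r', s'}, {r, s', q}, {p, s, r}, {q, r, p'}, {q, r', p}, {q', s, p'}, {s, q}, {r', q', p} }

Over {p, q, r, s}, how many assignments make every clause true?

2

There are 2^4 = 16 truth assignments over (p, q, r, s).
Split on r. With r = 1, the clauses containing r are satisfied and r' drops from the rest; 0 of the 2^3 = 8 assignments to the other variables satisfy what remains.
With r = 0, by the same count on the reduced clause set, 2 assignments work.
Total: 0 + 2 = 2.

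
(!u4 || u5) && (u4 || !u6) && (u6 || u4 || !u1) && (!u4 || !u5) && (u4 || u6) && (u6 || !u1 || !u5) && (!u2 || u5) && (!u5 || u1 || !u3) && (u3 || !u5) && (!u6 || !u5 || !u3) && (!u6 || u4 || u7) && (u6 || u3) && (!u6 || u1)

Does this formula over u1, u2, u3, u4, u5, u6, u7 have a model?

No, unsatisfiable

Case u4 = false:
The clause (!u6) is unit, so u6 = false.
That conflicts with the unit clause (u6).
Undo u4 and try u4 = true.
The clause (u5) is unit, so u5 = true.
That conflicts with the unit clause (!u5).
Either choice for u4 ends in contradiction.
No assignment satisfies every clause.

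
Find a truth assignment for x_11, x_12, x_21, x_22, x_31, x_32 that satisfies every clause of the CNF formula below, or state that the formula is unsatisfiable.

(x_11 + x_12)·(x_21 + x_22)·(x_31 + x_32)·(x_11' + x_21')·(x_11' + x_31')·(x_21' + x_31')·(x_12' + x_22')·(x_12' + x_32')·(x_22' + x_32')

UNSATISFIABLE

Suppose x_11 = 1.
The clause (x_21') is unit, so x_21 = 0.
The clause (x_22) is unit, so x_22 = 1.
The clause (x_31') is unit, so x_31 = 0.
The clause (x_32) is unit, so x_32 = 1.
That conflicts with the unit clause (x_32').
That branch fails; take x_11 = 0 instead.
The clause (x_12) is unit, so x_12 = 1.
The clause (x_22') is unit, so x_22 = 0.
The clause (x_21) is unit, so x_21 = 1.
The clause (x_31') is unit, so x_31 = 0.
The clause (x_32) is unit, so x_32 = 1.
That conflicts with the unit clause (x_32').
Both values of x_11 lead to a conflict.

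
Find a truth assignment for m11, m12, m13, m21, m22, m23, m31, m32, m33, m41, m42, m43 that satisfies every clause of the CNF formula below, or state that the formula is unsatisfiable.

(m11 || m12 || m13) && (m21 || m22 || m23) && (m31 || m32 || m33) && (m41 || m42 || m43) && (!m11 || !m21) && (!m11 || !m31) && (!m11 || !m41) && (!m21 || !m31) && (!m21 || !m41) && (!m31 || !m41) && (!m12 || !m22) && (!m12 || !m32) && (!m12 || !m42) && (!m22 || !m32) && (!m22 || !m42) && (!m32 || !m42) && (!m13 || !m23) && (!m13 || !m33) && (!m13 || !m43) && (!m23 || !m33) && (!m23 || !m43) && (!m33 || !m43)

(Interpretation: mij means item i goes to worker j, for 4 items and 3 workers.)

Case m11 = false:
Case m12 = true:
The clause (!m22) is unit, so m22 = false.
The clause (!m32) is unit, so m32 = false.
The clause (!m42) is unit, so m42 = false.
Case m21 = true:
The clause (!m31) is unit, so m31 = false.
The clause (m33) is unit, so m33 = true.
The clause (!m41) is unit, so m41 = false.
The clause (m43) is unit, so m43 = true.
Now (!m43) is unsatisfied and unit — conflict.
Undo m21 and try m21 = false.
The clause (m23) is unit, so m23 = true.
The clause (!m13) is unit, so m13 = false.
The clause (!m33) is unit, so m33 = false.
The clause (m31) is unit, so m31 = true.
The clause (!m41) is unit, so m41 = false.
The clause (m43) is unit, so m43 = true.
Now (!m43) is unsatisfied and unit — conflict.
Both values of m21 lead to a conflict.
Undo m12 and try m12 = false.
The clause (m13) is unit, so m13 = true.
The clause (!m23) is unit, so m23 = false.
The clause (!m33) is unit, so m33 = false.
The clause (!m43) is unit, so m43 = false.
Case m21 = true:
The clause (!m31) is unit, so m31 = false.
The clause (m32) is unit, so m32 = true.
The clause (!m41) is unit, so m41 = false.
The clause (m42) is unit, so m42 = true.
Now (!m42) is unsatisfied and unit — conflict.
Undo m21 and try m21 = false.
The clause (m22) is unit, so m22 = true.
The clause (!m32) is unit, so m32 = false.
The clause (m31) is unit, so m31 = true.
The clause (!m41) is unit, so m41 = false.
The clause (m42) is unit, so m42 = true.
Now (!m42) is unsatisfied and unit — conflict.
Both values of m21 lead to a conflict.
Both values of m12 lead to a conflict.
Undo m11 and try m11 = true.
The clause (!m21) is unit, so m21 = false.
The clause (!m31) is unit, so m31 = false.
The clause (!m41) is unit, so m41 = false.
Case m22 = true:
The clause (!m12) is unit, so m12 = false.
The clause (!m32) is unit, so m32 = false.
The clause (m33) is unit, so m33 = true.
The clause (!m42) is unit, so m42 = false.
The clause (m43) is unit, so m43 = true.
Now (!m43) is unsatisfied and unit — conflict.
Undo m22 and try m22 = false.
The clause (m23) is unit, so m23 = true.
The clause (!m13) is unit, so m13 = false.
The clause (!m33) is unit, so m33 = false.
The clause (m32) is unit, so m32 = true.
The clause (!m12) is unit, so m12 = false.
The clause (!m42) is unit, so m42 = false.
The clause (m43) is unit, so m43 = true.
Now (!m43) is unsatisfied and unit — conflict.
Both values of m22 lead to a conflict.
Both values of m11 lead to a conflict.

UNSATISFIABLE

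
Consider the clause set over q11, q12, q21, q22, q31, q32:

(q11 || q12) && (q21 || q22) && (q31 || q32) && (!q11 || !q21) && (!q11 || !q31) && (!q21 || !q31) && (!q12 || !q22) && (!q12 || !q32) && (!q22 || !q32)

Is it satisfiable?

Branch on q11: set q11 = true.
The clause (!q21) is unit, so q21 = false.
The clause (q22) is unit, so q22 = true.
The clause (!q31) is unit, so q31 = false.
The clause (q32) is unit, so q32 = true.
Now (!q32) is unsatisfied and unit — conflict.
That branch fails; take q11 = false instead.
The clause (q12) is unit, so q12 = true.
The clause (!q22) is unit, so q22 = false.
The clause (q21) is unit, so q21 = true.
The clause (!q31) is unit, so q31 = false.
The clause (q32) is unit, so q32 = true.
Now (!q32) is unsatisfied and unit — conflict.
Neither q11 = true nor q11 = false works.
No assignment satisfies every clause.

Unsatisfiable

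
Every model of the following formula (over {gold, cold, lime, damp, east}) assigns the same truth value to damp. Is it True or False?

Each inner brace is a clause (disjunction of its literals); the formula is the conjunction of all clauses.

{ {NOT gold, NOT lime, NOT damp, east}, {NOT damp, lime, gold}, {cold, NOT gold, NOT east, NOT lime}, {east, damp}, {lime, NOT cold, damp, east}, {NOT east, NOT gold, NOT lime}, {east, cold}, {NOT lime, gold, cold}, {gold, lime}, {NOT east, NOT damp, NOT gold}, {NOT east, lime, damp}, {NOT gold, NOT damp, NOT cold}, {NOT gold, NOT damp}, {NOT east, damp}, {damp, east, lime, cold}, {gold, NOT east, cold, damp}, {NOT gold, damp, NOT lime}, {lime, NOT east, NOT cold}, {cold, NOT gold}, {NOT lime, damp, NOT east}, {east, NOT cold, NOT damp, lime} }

Suppose damp = false.
The clause (east) is unit, so east = true.
But (NOT east) is also a unit clause — contradiction.
So every satisfying assignment has damp = True.

True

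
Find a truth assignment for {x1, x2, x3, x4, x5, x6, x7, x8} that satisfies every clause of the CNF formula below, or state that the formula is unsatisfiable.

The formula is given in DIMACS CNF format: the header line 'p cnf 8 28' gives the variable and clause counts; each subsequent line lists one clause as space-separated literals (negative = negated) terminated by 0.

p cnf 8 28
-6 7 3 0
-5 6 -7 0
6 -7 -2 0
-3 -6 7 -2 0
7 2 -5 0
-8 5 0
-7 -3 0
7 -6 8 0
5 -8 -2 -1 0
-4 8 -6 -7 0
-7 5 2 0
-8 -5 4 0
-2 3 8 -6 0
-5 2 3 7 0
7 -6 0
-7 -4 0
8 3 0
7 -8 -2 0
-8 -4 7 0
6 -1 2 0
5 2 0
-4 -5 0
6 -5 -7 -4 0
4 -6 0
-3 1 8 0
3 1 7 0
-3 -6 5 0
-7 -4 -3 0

x1=True,  x2=True,  x3=True,  x4=False,  x5=False,  x6=False,  x7=False,  x8=False

Branch on x8: set x8 = False.
The clause (x3) is unit, so x3 = True.
The clause (¬x7) is unit, so x7 = False.
The clause (¬x6) is unit, so x6 = False.
The clause (x1) is unit, so x1 = True.
The clause (x2) is unit, so x2 = True.
Branch on x4: set x4 = False.
No clause remains; x5 is free.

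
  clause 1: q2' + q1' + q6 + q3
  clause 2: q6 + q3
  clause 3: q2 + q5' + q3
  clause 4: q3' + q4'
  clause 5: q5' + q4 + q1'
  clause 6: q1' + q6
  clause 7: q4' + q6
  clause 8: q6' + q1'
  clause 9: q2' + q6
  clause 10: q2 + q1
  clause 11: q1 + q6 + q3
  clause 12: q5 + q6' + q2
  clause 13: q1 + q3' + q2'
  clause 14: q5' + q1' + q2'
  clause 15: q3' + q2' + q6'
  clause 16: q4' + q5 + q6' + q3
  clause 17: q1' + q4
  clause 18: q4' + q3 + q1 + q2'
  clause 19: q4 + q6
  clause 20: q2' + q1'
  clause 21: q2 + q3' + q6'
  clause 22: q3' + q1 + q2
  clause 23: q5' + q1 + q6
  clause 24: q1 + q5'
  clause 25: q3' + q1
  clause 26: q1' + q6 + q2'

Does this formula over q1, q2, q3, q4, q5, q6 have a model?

Suppose q6 = 1.
The clause (q1') is unit, so q1 = 0.
The clause (q2) is unit, so q2 = 1.
The clause (q3') is unit, so q3 = 0.
The clause (q4') is unit, so q4 = 0.
The clause (q5') is unit, so q5 = 0.
This assignment satisfies each clause.
A satisfying assignment: q1: 0,  q2: 1,  q3: 0,  q4: 0,  q5: 0,  q6: 1.

Yes, satisfiable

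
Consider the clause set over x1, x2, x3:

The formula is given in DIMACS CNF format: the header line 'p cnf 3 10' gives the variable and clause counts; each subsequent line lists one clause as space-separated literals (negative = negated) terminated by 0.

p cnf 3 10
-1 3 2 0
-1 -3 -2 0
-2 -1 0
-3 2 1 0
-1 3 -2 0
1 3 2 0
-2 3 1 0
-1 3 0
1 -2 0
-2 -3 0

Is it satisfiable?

Yes, satisfiable

Try x2 = False.
Try x1 = True.
Unit clause (x3) forces x3 = True.
This assignment satisfies each clause.
A satisfying assignment: x1: True,  x2: False,  x3: True.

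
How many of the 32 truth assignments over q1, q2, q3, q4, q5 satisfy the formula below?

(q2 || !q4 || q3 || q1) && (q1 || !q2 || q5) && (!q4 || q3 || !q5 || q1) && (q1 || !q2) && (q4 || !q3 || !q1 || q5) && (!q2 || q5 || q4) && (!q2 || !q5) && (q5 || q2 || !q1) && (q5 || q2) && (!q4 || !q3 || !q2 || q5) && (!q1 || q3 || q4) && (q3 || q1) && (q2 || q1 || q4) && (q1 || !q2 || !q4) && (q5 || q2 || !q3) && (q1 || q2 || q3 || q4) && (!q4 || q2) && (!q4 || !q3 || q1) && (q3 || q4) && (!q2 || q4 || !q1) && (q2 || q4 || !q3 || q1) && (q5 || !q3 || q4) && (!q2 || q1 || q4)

2

There are 2^5 = 32 truth assignments over (q1, q2, q3, q4, q5).
Split on q5. With q5 = true, the clauses containing q5 are satisfied and !q5 drops from the rest; 1 of the 2^4 = 16 assignments to the other variables satisfy what remains.
With q5 = false, by the same count on the reduced clause set, 1 assignment works.
(One model: q1=T, q2=F, q3=T, q4=F, q5=T.)
Total: 1 + 1 = 2.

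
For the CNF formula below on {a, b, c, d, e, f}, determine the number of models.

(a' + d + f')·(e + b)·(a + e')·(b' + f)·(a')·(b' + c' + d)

There are 2^6 = 64 truth assignments over (a, b, c, d, e, f).
Split on c. With c = 1, the clauses containing c are satisfied and c' drops from the rest; 1 of the 2^5 = 32 assignments to the other variables satisfy what remains.
With c = 0, by the same count on the reduced clause set, 2 assignments work.
Total: 1 + 2 = 3.

3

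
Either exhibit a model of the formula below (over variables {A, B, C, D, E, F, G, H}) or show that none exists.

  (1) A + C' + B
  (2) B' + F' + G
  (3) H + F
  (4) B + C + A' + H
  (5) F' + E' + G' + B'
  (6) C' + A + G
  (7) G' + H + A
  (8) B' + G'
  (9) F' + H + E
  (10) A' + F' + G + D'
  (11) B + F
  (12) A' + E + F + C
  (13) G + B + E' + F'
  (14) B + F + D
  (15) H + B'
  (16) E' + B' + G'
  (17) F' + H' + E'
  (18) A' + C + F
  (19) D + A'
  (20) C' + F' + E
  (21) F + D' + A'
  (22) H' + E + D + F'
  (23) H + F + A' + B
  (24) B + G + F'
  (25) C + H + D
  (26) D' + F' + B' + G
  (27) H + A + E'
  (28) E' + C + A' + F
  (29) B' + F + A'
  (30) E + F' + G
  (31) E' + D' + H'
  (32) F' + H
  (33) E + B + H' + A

A=1; B=0; C=0; D=1; E=0; F=1; G=1; H=1

Case H = 1:
Case B = 0:
From the singleton clause (F), F = 1.
From the singleton clause (E'), E = 0.
From the singleton clause (C'), C = 0.
From the singleton clause (D), D = 1.
From the singleton clause (G), G = 1.
From the singleton clause (A), A = 1.
Every clause now holds.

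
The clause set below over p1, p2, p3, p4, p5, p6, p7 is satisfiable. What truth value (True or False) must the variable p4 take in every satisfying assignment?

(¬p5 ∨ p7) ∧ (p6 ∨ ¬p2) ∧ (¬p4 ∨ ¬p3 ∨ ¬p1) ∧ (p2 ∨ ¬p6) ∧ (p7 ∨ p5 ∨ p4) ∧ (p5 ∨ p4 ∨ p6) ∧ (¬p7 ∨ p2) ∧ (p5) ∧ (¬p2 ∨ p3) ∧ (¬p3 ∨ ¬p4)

False

Suppose p4 = True.
(p5) alone gives p5 = True.
(p7) alone gives p7 = True.
(p2) alone gives p2 = True.
(p6) alone gives p6 = True.
(p3) alone gives p3 = True.
Now (¬p3) is unsatisfied and unit — conflict.
So every satisfying assignment has p4 = False.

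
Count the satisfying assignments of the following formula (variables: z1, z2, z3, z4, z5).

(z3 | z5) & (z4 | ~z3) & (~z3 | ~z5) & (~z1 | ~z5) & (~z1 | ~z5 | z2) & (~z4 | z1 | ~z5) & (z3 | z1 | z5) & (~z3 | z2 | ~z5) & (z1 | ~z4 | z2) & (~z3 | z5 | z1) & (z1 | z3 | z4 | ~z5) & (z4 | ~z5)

2

There are 2^5 = 32 truth assignments over (z1, z2, z3, z4, z5).
Split on z1. With z1 = 1, the clauses containing z1 are satisfied and ~z1 drops from the rest; 2 of the 2^4 = 16 assignments to the other variables satisfy what remains.
With z1 = 0, by the same count on the reduced clause set, 0 assignments work.
(One model: z1=T, z2=F, z3=T, z4=T, z5=F.)
Total: 2 + 0 = 2.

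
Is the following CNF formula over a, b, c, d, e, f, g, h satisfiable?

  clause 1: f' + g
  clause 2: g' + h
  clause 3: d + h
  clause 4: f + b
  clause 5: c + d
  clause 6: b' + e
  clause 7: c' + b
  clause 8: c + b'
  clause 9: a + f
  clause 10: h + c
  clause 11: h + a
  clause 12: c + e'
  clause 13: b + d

Yes

Try f = 1.
The clause (g) is unit, so g = 1.
The clause (h) is unit, so h = 1.
Try c = 1.
The clause (b) is unit, so b = 1.
The clause (e) is unit, so e = 1.
All clauses hold; a, d can take either value.
A satisfying assignment: a ↦ 0, b ↦ 1, c ↦ 1, d ↦ 0, e ↦ 1, f ↦ 1, g ↦ 1, h ↦ 1.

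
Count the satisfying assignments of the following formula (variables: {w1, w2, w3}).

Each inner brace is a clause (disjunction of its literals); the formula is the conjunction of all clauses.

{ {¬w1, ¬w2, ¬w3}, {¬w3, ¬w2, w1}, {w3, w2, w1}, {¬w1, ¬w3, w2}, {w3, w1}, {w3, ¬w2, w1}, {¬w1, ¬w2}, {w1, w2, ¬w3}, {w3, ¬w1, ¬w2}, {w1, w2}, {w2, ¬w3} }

There are 2^3 = 8 truth assignments over (w1, w2, w3).
Check each against the 11 clauses (columns in the order w1, w2, w3):
  F F F  ✗ fails (w3 ∨ w2 ∨ w1)
  F F T  ✗ fails (w1 ∨ w2 ∨ ¬w3)
  F T F  ✗ fails (w3 ∨ w1)
  F T T  ✗ fails (¬w3 ∨ ¬w2 ∨ w1)
  T F F  ✓ satisfies all
  T F T  ✗ fails (¬w1 ∨ ¬w3 ∨ w2)
  T T F  ✗ fails (¬w1 ∨ ¬w2)
  T T T  ✗ fails (¬w1 ∨ ¬w2 ∨ ¬w3)
1 of the 8 rows is a model.

1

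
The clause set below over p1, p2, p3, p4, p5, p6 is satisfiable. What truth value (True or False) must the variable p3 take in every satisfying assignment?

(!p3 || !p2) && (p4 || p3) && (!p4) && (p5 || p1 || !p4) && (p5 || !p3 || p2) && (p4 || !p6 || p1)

True

Suppose p3 = false.
Unit clause (p4) forces p4 = true.
That conflicts with the unit clause (!p4).
So every satisfying assignment has p3 = True.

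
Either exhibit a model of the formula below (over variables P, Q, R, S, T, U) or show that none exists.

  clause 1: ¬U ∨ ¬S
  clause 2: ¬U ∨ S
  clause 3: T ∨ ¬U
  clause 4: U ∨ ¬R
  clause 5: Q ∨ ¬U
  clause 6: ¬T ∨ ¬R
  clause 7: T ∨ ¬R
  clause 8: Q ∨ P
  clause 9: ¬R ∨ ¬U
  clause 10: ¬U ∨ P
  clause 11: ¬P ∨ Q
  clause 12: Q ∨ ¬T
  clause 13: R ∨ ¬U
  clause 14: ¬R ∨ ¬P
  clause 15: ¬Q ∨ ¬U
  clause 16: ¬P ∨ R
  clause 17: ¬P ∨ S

Branch on U: set U = False.
From the singleton clause (¬R), R = False.
From the singleton clause (¬P), P = False.
From the singleton clause (Q), Q = True.
Every clause is now satisfied; S, T are unconstrained.

P ↦ False,  Q ↦ True,  R ↦ False,  S ↦ False,  T ↦ True,  U ↦ False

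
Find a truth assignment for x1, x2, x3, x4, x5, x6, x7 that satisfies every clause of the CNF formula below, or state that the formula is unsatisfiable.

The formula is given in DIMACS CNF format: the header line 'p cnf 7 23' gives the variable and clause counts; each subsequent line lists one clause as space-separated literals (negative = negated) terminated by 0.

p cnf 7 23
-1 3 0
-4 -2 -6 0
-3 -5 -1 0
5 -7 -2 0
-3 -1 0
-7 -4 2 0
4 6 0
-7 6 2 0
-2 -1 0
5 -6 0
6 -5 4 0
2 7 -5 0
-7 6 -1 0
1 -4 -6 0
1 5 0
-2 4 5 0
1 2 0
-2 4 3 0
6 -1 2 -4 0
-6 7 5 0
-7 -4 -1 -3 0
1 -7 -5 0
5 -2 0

x1=False,  x2=True,  x3=False,  x4=True,  x5=True,  x6=False,  x7=False

Try x1 = False.
(x5) alone gives x5 = True.
(x2) alone gives x2 = True.
(¬x7) alone gives x7 = False.
Try x4 = True.
(¬x6) alone gives x6 = False.
All clauses hold; x3 can take either value.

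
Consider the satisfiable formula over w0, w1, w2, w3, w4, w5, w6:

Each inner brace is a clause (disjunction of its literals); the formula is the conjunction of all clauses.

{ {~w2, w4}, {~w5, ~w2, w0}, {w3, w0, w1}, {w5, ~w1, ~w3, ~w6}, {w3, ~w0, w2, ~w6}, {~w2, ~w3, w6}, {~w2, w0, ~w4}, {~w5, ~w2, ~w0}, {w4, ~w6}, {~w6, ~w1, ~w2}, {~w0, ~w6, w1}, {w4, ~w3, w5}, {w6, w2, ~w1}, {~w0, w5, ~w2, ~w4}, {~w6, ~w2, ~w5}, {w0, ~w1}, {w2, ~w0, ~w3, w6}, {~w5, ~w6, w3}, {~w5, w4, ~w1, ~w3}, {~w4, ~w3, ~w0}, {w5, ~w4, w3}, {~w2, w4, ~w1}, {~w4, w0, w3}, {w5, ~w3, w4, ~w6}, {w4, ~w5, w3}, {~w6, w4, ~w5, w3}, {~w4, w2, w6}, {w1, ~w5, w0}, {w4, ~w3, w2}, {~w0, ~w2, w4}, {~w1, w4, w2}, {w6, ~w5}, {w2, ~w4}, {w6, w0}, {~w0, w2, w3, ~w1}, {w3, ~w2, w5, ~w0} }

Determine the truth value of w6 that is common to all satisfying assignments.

False

Suppose w6 = 1.
From the singleton clause (w4), w4 = 1.
From the singleton clause (w2), w2 = 1.
From the singleton clause (w0), w0 = 1.
From the singleton clause (~w5), w5 = 0.
That conflicts with the unit clause (w5).
So every satisfying assignment has w6 = False.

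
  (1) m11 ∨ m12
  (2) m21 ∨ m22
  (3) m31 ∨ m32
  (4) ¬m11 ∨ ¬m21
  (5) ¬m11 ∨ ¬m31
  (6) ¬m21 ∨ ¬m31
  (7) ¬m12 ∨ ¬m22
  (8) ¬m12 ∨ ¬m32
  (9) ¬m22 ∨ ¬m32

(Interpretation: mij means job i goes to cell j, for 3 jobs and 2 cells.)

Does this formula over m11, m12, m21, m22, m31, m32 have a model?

Suppose m11 = True.
Unit clause (¬m21) forces m21 = False.
Unit clause (m22) forces m22 = True.
Unit clause (¬m31) forces m31 = False.
Unit clause (m32) forces m32 = True.
But (¬m32) is also a unit clause — contradiction.
Backtrack on m11: now try m11 = False.
Unit clause (m12) forces m12 = True.
Unit clause (¬m22) forces m22 = False.
Unit clause (m21) forces m21 = True.
Unit clause (¬m31) forces m31 = False.
Unit clause (m32) forces m32 = True.
But (¬m32) is also a unit clause — contradiction.
Either choice for m11 ends in contradiction.
No assignment satisfies every clause.

No, unsatisfiable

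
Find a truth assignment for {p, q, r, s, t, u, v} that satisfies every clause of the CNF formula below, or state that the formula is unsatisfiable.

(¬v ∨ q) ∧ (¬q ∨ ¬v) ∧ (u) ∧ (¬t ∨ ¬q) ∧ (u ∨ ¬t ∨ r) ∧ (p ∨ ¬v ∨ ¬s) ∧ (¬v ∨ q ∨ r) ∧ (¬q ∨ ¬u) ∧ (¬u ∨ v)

UNSATISFIABLE

The clause (u) is unit, so u = True.
The clause (¬q) is unit, so q = False.
The clause (¬v) is unit, so v = False.
That conflicts with the unit clause (v).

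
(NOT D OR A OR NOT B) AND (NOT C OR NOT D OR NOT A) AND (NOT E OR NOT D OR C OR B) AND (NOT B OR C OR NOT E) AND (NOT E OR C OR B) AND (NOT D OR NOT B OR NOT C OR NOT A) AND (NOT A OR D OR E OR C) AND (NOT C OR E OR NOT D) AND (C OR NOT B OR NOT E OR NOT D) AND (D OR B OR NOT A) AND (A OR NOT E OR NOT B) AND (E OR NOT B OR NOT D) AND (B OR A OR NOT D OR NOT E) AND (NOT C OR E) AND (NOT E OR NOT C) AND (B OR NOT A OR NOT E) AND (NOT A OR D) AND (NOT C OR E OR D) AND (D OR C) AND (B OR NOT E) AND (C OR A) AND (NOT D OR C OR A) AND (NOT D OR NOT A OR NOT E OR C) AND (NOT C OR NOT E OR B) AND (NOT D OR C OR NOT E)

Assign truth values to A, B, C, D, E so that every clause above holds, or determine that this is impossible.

Branch on C: set C = false.
(D) alone gives D = true.
(A) alone gives A = true.
(NOT E) alone gives E = false.
(NOT B) alone gives B = false.
Every clause now holds.

A ↦ true; B ↦ false; C ↦ false; D ↦ true; E ↦ false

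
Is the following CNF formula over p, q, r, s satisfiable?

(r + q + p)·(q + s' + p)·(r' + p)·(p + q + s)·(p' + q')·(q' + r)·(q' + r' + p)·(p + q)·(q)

(q) alone gives q = 1.
(p') alone gives p = 0.
(r') alone gives r = 0.
Now (r) is unsatisfied and unit — conflict.
No assignment satisfies every clause.

No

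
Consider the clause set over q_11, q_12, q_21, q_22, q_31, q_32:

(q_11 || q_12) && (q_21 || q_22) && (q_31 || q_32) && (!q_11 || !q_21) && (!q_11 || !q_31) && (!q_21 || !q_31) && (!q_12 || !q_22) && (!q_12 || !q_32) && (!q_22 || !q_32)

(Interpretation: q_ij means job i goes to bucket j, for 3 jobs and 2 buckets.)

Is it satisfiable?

Try q_11 = true.
The clause (!q_21) is unit, so q_21 = false.
The clause (q_22) is unit, so q_22 = true.
The clause (!q_31) is unit, so q_31 = false.
The clause (q_32) is unit, so q_32 = true.
Now (!q_32) is unsatisfied and unit — conflict.
So q_11 must be the other value — set q_11 = false.
The clause (q_12) is unit, so q_12 = true.
The clause (!q_22) is unit, so q_22 = false.
The clause (q_21) is unit, so q_21 = true.
The clause (!q_31) is unit, so q_31 = false.
The clause (q_32) is unit, so q_32 = true.
Now (!q_32) is unsatisfied and unit — conflict.
Both values of q_11 lead to a conflict.
No assignment satisfies every clause.

Unsatisfiable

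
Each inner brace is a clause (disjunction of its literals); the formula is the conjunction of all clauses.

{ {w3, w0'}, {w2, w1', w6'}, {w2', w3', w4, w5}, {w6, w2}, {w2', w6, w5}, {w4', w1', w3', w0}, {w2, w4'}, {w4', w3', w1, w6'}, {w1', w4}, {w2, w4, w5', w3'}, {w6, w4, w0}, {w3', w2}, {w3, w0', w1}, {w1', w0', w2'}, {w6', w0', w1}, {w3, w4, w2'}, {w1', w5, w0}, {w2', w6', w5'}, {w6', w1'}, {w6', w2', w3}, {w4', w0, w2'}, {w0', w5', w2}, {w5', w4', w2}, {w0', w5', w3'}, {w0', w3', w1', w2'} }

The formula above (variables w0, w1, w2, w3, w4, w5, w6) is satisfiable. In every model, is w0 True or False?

Suppose w0 = 1.
The clause (w3) is unit, so w3 = 1.
The clause (w2) is unit, so w2 = 1.
The clause (w1') is unit, so w1 = 0.
The clause (w6') is unit, so w6 = 0.
The clause (w5) is unit, so w5 = 1.
Now (w5') is unsatisfied and unit — conflict.
So every satisfying assignment has w0 = False.

False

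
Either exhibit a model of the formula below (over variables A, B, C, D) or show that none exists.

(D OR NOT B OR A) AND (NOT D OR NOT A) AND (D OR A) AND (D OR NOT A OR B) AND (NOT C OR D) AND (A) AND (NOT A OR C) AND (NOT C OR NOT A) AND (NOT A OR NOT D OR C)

Unit clause (A) forces A = true.
Unit clause (NOT D) forces D = false.
Unit clause (B) forces B = true.
Unit clause (NOT C) forces C = false.
But (C) is also a unit clause — contradiction.

UNSATISFIABLE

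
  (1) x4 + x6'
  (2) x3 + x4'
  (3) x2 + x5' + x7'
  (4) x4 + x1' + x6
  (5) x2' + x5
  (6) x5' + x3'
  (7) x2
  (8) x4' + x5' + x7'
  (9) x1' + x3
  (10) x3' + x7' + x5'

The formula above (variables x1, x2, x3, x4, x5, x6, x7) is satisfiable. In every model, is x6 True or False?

False

Suppose x6 = 1.
Unit clause (x4) forces x4 = 1.
Unit clause (x3) forces x3 = 1.
Unit clause (x5') forces x5 = 0.
Unit clause (x2') forces x2 = 0.
Now (x2) is unsatisfied and unit — conflict.
So every satisfying assignment has x6 = False.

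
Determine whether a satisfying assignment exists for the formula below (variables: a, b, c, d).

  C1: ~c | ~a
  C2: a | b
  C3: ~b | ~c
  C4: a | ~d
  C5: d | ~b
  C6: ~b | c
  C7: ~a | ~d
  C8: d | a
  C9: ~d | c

Yes, satisfiable

Case c = 0:
(~b) alone gives b = 0.
(a) alone gives a = 1.
(~d) alone gives d = 0.
All clauses are satisfied.
A satisfying assignment: a=1,  b=0,  c=0,  d=0.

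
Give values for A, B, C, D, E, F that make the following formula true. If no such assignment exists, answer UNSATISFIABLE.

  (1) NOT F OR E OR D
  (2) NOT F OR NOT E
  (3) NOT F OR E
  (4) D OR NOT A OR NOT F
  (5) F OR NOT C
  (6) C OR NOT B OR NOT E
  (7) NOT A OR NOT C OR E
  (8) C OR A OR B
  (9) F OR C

UNSATISFIABLE

Branch on F: set F = false.
The clause (NOT C) is unit, so C = false.
But (C) is also a unit clause — contradiction.
So F must be the other value — set F = true.
The clause (NOT E) is unit, so E = false.
But (E) is also a unit clause — contradiction.
Both values of F lead to a conflict.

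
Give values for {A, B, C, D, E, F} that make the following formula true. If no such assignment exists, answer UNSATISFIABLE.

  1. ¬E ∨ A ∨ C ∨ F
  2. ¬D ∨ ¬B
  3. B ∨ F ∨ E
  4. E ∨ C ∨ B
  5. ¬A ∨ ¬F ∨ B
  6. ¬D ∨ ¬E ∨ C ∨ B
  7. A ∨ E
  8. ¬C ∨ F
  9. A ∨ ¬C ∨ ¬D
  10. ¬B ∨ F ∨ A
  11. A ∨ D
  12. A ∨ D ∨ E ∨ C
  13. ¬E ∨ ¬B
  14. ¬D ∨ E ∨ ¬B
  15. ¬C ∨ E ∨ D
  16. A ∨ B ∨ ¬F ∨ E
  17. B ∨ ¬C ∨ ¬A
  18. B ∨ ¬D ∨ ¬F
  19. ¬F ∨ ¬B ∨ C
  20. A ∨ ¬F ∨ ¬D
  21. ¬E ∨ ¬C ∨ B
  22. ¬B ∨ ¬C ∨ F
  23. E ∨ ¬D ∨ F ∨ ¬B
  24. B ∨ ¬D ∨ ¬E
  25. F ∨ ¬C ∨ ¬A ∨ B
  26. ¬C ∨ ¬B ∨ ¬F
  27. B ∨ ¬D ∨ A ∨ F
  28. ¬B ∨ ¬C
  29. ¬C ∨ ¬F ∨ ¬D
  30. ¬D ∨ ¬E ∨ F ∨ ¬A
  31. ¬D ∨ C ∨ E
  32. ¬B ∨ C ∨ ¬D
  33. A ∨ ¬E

Branch on D: set D = False.
The clause (A) is unit, so A = True.
Branch on F: set F = False.
The clause (¬C) is unit, so C = False.
Branch on B: set B = False.
The clause (E) is unit, so E = True.
All clauses are satisfied.

A=True; B=False; C=False; D=False; E=True; F=False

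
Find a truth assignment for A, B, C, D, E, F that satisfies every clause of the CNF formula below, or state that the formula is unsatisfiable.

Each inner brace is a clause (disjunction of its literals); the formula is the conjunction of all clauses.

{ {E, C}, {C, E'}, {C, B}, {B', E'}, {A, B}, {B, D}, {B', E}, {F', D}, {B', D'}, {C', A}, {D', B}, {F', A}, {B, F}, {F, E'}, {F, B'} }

UNSATISFIABLE

Suppose E = 1.
The clause (C) is unit, so C = 1.
The clause (B') is unit, so B = 0.
The clause (A) is unit, so A = 1.
The clause (D) is unit, so D = 1.
That conflicts with the unit clause (D').
Backtrack on E: now try E = 0.
The clause (C) is unit, so C = 1.
The clause (B') is unit, so B = 0.
The clause (A) is unit, so A = 1.
The clause (D) is unit, so D = 1.
That conflicts with the unit clause (D').
Both values of E lead to a conflict.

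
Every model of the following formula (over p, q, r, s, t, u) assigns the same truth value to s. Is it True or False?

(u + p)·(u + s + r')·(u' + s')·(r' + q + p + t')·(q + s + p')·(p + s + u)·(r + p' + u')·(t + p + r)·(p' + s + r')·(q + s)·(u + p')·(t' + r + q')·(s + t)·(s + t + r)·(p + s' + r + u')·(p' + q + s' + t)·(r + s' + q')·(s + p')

Suppose s = 1.
From the singleton clause (u'), u = 0.
From the singleton clause (p), p = 1.
But (p') is also a unit clause — contradiction.
So every satisfying assignment has s = False.

False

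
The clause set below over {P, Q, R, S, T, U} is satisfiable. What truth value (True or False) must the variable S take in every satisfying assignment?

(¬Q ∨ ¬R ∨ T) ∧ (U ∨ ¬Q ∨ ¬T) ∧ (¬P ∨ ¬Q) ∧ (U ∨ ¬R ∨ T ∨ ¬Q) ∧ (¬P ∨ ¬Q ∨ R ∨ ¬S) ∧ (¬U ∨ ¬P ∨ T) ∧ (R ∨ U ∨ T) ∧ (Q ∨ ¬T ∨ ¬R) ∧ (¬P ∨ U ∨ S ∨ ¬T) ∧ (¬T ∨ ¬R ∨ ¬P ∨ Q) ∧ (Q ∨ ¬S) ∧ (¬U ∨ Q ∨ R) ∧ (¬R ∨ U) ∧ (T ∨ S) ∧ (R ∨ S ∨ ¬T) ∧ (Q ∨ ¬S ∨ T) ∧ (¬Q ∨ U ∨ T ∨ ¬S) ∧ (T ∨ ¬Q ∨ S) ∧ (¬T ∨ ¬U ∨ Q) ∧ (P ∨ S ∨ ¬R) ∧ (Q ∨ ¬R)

True

Suppose S = False.
Unit clause (T) forces T = True.
Unit clause (R) forces R = True.
Unit clause (Q) forces Q = True.
Unit clause (U) forces U = True.
Unit clause (¬P) forces P = False.
But (P) is also a unit clause — contradiction.
So every satisfying assignment has S = True.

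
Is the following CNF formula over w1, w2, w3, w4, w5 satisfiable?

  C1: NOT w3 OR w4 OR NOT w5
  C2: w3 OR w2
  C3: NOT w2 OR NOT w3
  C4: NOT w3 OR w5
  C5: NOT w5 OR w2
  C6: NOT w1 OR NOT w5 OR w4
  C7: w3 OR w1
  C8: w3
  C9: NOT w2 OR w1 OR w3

From the singleton clause (w3), w3 = true.
From the singleton clause (NOT w2), w2 = false.
From the singleton clause (w5), w5 = true.
But (NOT w5) is also a unit clause — contradiction.
No assignment satisfies every clause.

No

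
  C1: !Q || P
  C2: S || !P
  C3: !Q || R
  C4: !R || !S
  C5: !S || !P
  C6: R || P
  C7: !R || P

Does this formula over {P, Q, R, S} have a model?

No, unsatisfiable

Case Q = false:
Case S = true:
The clause (!R) is unit, so R = false.
The clause (!P) is unit, so P = false.
That conflicts with the unit clause (P).
So S must be the other value — set S = false.
The clause (!P) is unit, so P = false.
The clause (R) is unit, so R = true.
That conflicts with the unit clause (!R).
Neither S = true nor S = false works.
So Q must be the other value — set Q = true.
The clause (P) is unit, so P = true.
The clause (S) is unit, so S = true.
That conflicts with the unit clause (!S).
Neither Q = true nor Q = false works.
No assignment satisfies every clause.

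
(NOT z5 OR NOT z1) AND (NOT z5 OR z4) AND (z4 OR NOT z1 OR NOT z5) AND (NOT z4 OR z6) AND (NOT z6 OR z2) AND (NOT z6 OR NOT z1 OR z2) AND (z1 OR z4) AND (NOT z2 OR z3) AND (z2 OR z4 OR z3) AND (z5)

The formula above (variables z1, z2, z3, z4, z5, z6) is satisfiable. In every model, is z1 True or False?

Suppose z1 = true.
Unit clause (NOT z5) forces z5 = false.
But (z5) is also a unit clause — contradiction.
So every satisfying assignment has z1 = False.

False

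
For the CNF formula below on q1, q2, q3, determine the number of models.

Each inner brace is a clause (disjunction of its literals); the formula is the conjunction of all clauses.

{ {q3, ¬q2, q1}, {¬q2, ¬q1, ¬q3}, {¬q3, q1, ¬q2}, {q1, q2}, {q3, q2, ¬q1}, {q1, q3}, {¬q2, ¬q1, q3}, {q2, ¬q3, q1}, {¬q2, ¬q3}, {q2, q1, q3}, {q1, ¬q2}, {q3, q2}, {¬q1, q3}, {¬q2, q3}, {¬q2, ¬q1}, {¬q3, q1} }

There are 2^3 = 8 truth assignments over (q1, q2, q3).
Check each against the 16 clauses (columns in the order q1, q2, q3):
  F F F  ✗ fails (q1 ∨ q2)
  F F T  ✗ fails (q1 ∨ q2)
  F T F  ✗ fails (q3 ∨ ¬q2 ∨ q1)
  F T T  ✗ fails (¬q3 ∨ q1 ∨ ¬q2)
  T F F  ✗ fails (q3 ∨ q2 ∨ ¬q1)
  T F T  ✓ satisfies all
  T T F  ✗ fails (¬q2 ∨ ¬q1 ∨ q3)
  T T T  ✗ fails (¬q2 ∨ ¬q1 ∨ ¬q3)
1 of the 8 rows is a model.

1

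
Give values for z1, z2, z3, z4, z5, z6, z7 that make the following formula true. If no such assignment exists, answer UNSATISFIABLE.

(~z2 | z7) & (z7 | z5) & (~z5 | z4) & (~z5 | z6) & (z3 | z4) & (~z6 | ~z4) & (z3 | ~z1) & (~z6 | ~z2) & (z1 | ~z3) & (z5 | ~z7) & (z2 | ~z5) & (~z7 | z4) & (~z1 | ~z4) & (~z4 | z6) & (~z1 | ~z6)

UNSATISFIABLE

Suppose z2 = 0.
From the singleton clause (~z5), z5 = 0.
From the singleton clause (z7), z7 = 1.
But (~z7) is also a unit clause — contradiction.
Undo z2 and try z2 = 1.
From the singleton clause (z7), z7 = 1.
From the singleton clause (~z6), z6 = 0.
From the singleton clause (~z5), z5 = 0.
But (z5) is also a unit clause — contradiction.
Neither z2 = 1 nor z2 = 0 works.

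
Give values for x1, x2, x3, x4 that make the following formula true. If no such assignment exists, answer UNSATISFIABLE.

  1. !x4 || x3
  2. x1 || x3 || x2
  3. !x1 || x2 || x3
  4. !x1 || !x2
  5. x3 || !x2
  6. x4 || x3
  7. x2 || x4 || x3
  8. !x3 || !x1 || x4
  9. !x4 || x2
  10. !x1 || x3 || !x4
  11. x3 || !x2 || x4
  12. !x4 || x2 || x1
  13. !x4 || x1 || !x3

x1=false,  x2=false,  x3=true,  x4=false

Try x4 = false.
From the singleton clause (x3), x3 = true.
From the singleton clause (!x1), x1 = false.
Every clause is now satisfied; x2 is unconstrained.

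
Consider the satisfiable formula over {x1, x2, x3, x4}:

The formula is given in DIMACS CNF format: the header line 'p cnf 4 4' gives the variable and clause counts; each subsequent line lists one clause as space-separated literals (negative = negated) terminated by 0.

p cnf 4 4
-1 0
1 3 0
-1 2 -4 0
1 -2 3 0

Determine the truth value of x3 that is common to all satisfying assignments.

Suppose x3 = False.
Unit clause (¬x1) forces x1 = False.
That conflicts with the unit clause (x1).
So every satisfying assignment has x3 = True.

True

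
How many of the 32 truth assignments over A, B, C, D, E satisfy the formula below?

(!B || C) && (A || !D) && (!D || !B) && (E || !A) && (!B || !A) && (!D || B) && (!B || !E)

7

There are 2^5 = 32 truth assignments over (A, B, C, D, E).
Split on B. With B = true, the clauses containing B are satisfied and !B drops from the rest; 1 of the 2^4 = 16 assignments to the other variables satisfy what remains.
With B = false, by the same count on the reduced clause set, 6 assignments work.
(One model: A=F, B=F, C=F, D=F, E=F.)
Total: 1 + 6 = 7.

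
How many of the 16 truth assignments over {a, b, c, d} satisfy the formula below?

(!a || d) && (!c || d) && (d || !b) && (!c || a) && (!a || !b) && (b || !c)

There are 2^4 = 16 truth assignments over (a, b, c, d).
Check each against the 6 clauses (columns in the order a, b, c, d):
  F F F F  ✓ satisfies all
  F F F T  ✓ satisfies all
  F F T F  ✗ fails (!c || d)
  F F T T  ✗ fails (!c || a)
  F T F F  ✗ fails (d || !b)
  F T F T  ✓ satisfies all
  F T T F  ✗ fails (!c || d)
  F T T T  ✗ fails (!c || a)
  T F F F  ✗ fails (!a || d)
  T F F T  ✓ satisfies all
  T F T F  ✗ fails (!a || d)
  T F T T  ✗ fails (b || !c)
  T T F F  ✗ fails (!a || d)
  T T F T  ✗ fails (!a || !b)
  T T T F  ✗ fails (!a || d)
  T T T T  ✗ fails (!a || !b)
4 of the 16 rows are models.

4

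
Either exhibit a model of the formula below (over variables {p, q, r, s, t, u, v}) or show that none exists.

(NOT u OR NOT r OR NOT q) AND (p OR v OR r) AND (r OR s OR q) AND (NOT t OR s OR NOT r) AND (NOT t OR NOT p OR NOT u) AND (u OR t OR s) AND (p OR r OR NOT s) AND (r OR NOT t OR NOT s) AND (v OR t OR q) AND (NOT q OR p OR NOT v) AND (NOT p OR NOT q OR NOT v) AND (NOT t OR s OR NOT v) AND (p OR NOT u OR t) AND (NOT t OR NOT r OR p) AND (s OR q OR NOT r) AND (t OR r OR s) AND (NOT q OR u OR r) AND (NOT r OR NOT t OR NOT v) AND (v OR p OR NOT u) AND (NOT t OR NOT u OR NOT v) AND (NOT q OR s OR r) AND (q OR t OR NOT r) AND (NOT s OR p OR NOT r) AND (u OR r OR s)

p: true, q: true, r: true, s: true, t: false, u: false, v: false

Suppose u = false.
Suppose t = false.
From the singleton clause (s), s = true.
Suppose p = true.
Suppose v = false.
From the singleton clause (q), q = true.
From the singleton clause (r), r = true.
All clauses are satisfied.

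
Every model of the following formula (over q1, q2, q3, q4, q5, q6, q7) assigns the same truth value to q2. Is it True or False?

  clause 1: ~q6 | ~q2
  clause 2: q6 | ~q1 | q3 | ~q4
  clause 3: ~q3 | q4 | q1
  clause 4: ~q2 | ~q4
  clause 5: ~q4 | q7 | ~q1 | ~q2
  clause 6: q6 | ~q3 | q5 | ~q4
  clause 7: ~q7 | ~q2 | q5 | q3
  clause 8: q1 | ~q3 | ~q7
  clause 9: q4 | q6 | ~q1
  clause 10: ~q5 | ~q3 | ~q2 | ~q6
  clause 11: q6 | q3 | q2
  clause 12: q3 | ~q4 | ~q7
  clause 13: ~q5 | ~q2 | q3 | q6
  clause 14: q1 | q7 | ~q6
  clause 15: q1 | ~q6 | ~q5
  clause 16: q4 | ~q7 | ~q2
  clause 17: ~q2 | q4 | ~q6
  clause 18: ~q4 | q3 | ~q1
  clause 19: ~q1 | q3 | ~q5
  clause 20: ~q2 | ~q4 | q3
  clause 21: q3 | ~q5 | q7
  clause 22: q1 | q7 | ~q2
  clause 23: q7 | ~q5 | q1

Suppose q2 = 1.
The clause (~q6) is unit, so q6 = 0.
The clause (~q4) is unit, so q4 = 0.
The clause (~q1) is unit, so q1 = 0.
The clause (~q3) is unit, so q3 = 0.
The clause (~q5) is unit, so q5 = 0.
The clause (~q7) is unit, so q7 = 0.
Now (q7) is unsatisfied and unit — conflict.
So every satisfying assignment has q2 = False.

False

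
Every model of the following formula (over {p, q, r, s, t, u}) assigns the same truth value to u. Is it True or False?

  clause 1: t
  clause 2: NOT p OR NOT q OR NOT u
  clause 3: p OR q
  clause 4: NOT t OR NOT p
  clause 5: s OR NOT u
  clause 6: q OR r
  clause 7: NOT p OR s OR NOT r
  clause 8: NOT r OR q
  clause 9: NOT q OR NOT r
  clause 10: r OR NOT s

False

Suppose u = true.
(t) alone gives t = true.
(NOT p) alone gives p = false.
(q) alone gives q = true.
(s) alone gives s = true.
(NOT r) alone gives r = false.
Now (r) is unsatisfied and unit — conflict.
So every satisfying assignment has u = False.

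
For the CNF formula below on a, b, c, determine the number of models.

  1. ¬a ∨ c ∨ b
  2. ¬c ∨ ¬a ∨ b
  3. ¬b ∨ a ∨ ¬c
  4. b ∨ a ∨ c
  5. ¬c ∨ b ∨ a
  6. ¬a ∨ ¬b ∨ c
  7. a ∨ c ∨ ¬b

1

There are 2^3 = 8 truth assignments over (a, b, c).
Check each against the 7 clauses (columns in the order a, b, c):
  F F F  ✗ fails (b ∨ a ∨ c)
  F F T  ✗ fails (¬c ∨ b ∨ a)
  F T F  ✗ fails (a ∨ c ∨ ¬b)
  F T T  ✗ fails (¬b ∨ a ∨ ¬c)
  T F F  ✗ fails (¬a ∨ c ∨ b)
  T F T  ✗ fails (¬c ∨ ¬a ∨ b)
  T T F  ✗ fails (¬a ∨ ¬b ∨ c)
  T T T  ✓ satisfies all
1 of the 8 rows is a model.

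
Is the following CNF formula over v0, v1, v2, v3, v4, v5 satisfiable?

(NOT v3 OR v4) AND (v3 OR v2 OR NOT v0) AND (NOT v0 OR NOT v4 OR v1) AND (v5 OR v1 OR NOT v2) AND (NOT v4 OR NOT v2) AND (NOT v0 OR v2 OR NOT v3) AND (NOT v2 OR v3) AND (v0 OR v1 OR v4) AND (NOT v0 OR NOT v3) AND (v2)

No, unsatisfiable

From the singleton clause (v2), v2 = true.
From the singleton clause (NOT v4), v4 = false.
From the singleton clause (NOT v3), v3 = false.
Now (v3) is unsatisfied and unit — conflict.
No assignment satisfies every clause.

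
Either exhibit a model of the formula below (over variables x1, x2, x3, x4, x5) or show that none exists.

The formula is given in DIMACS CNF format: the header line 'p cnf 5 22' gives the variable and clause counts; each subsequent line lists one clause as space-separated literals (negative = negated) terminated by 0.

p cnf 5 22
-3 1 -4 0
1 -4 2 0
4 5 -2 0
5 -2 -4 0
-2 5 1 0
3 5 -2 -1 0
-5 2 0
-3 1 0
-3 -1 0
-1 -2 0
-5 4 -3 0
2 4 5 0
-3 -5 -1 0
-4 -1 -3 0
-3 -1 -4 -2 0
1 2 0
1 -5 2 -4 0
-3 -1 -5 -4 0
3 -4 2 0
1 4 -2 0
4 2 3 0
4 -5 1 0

Try x5 = True.
The clause (x2) is unit, so x2 = True.
The clause (¬x1) is unit, so x1 = False.
The clause (¬x3) is unit, so x3 = False.
The clause (x4) is unit, so x4 = True.
All clauses are satisfied.

x1 ↦ False; x2 ↦ True; x3 ↦ False; x4 ↦ True; x5 ↦ True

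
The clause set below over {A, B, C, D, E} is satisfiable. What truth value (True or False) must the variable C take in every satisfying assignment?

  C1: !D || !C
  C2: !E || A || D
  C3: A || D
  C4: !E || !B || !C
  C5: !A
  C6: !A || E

False

Suppose C = true.
Unit clause (!D) forces D = false.
Unit clause (A) forces A = true.
Now (!A) is unsatisfied and unit — conflict.
So every satisfying assignment has C = False.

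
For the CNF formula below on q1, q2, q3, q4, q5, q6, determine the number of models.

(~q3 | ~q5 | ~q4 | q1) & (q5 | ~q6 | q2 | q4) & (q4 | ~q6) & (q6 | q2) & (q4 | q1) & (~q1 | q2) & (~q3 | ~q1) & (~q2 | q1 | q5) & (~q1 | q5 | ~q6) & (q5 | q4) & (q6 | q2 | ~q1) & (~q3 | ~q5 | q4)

There are 2^6 = 64 truth assignments over (q1, q2, q3, q4, q5, q6).
Split on q5. With q5 = 1, the clauses containing q5 are satisfied and ~q5 drops from the rest; 6 of the 2^5 = 32 assignments to the other variables satisfy what remains.
With q5 = 0, by the same count on the reduced clause set, 3 assignments work.
(One model: q1=F, q2=F, q3=F, q4=T, q5=F, q6=T.)
Total: 6 + 3 = 9.

9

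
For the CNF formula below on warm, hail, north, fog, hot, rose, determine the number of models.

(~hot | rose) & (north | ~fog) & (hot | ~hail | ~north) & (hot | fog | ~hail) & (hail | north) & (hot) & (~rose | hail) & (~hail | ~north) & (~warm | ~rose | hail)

There are 2^6 = 64 truth assignments over (warm, hail, north, fog, hot, rose).
Split on north. With north = 1, the clauses containing north are satisfied and ~north drops from the rest; 0 of the 2^5 = 32 assignments to the other variables satisfy what remains.
With north = 0, by the same count on the reduced clause set, 2 assignments work.
Total: 0 + 2 = 2.

2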